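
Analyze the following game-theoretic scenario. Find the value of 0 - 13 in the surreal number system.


x = 0, y = 13
x - y = 0 - 13 = -13

-13


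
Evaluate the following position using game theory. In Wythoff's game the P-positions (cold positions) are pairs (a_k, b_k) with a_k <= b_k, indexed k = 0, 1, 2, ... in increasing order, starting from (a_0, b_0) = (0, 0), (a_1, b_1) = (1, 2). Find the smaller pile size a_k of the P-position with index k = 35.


By Wythoff's theorem, a_k = floor(k * phi) and b_k = floor(k * phi^2) = a_k + k, where phi = (1 + sqrt(5))/2 is the golden ratio.
phi = (1 + sqrt(5))/2 = 1.618034
k = 35
k * phi = 35 * 1.618034 = 56.631190
a_35 = floor(k * phi) = 56

56


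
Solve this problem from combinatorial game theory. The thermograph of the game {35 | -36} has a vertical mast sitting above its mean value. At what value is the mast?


Game = {35 | -36}, a switch {a | b} with numbers a > b.
Its thermograph has left wall a - t and right wall b + t, which meet at t = (a - b)/2, where both equal (a + b)/2. So the mast (mean value) is at (a + b)/2.
Mean = (35 + (-36))/2 = -1/2 = -1/2

-1/2


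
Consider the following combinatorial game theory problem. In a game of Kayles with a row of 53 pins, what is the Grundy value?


Kayles: a move removes 1 or 2 adjacent pins from a contiguous row.
Removing pins from a row of k leaves two independent rows (a, b) with a + b = k - 1 (one pin) or a + b = k - 2 (two pins); an end removal gives a = 0.
By Sprague-Grundy, G(k) = mex{ G(a) XOR G(b) } over all these splits. G(0) = 0.
G(1): splits (0,0):0^0=0 -> mex({0}) = 1
G(2): splits (0,1):0^1=1 (0,0):0^0=0 -> mex({0, 1}) = 2
G(3): splits (0,2):0^2=2 (1,1):1^1=0 (0,1):0^1=1 -> mex({0, 1, 2}) = 3
G(4): splits (0,3):0^3=3 (1,2):1^2=3 (0,2):0^2=2 (1,1):1^1=0 -> mex({0, 2, 3}) = 1
G(5): splits (0,4):0^1=1 (1,3):1^3=2 (2,2):2^2=0 (0,3):0^3=3 (1,2):1^2=3 -> mex({0, 1, 2, 3}) = 4
G(6) = mex({0, 1, 2, 4}) = 3
G(7) = mex({0, 1, 3, 4, 5}) = 2
G(8) = mex({0, 2, 3, 5, 6}) = 1
G(9) = mex({0, 1, 2, 3, 6, 7}) = 4
G(10) = mex({0, 1, 3, 4, 5, 7}) = 2
G(11) = mex({0, 1, 2, 3, 4, 5}) = 6
G(12) = mex({0, 1, 2, 3, 5, 6, 7}) = 4
G(13) = mex({0, 2, 3, 4, 6, 7}) = 1
G(14) = mex({0, 1, 4, 5, 6, 7}) = 2
G(15) = mex({0, 1, 2, 3, 4, 5, 6}) = 7
G(16) = mex({0, 2, 3, 5, 6, 7}) = 1
G(17) = mex({0, 1, 2, 3, 5, 6, 7}) = 4
G(18) = mex({0, 1, 2, 4, 5, 6}) = 3
G(19) = mex({0, 1, 3, 4, 5, 7}) = 2
G(20) = mex({0, 2, 3, 4, 5, 6, 7}) = 1
G(21) = mex({0, 1, 2, 3, 5, 6, 7}) = 4
G(22) = mex({0, 1, 2, 3, 4, 5, 7}) = 6
G(23) = mex({0, 1, 2, 3, 4, 5, 6}) = 7
G(24) = mex({0, 1, 2, 3, 5, 6, 7}) = 4
G(25) = mex({0, 2, 3, 4, 6, 7}) = 1
G(26) = mex({0, 1, 3, 4, 5, 6, 7}) = 2
G(27) = mex({0, 1, 2, 3, 4, 5, 6, 7}) = 8
G(28) = mex({0, 1, 2, 3, 4, 6, 7, 8}) = 5
G(29) = mex({0, 1, 2, 3, 5, 6, 7, 8, 9}) = 4
G(30) = mex({0, 1, 2, 3, 4, 5, 6, 9, 10}) = 7
G(31) = mex({0, 1, 3, 4, 5, 7, 10, 11}) = 2
G(32) = mex({0, 2, 3, 4, 5, 6, 7, 9, 11}) = 1
G(33) = mex({0, 1, 2, 3, 4, 5, 6, 7, 9, 12}) = 8
G(34) = mex({0, 1, 2, 3, 4, 5, 7, 8, 11, 12}) = 6
G(35) = mex({0, 1, 2, 3, 4, 5, 6, 8, 9, 10, 11}) = 7
G(36) = mex({0, 1, 2, 3, 5, 6, 7, 9, 10}) = 4
G(37) = mex({0, 2, 3, 4, 6, 7, 9, 10, 11, 12}) = 1
G(38) = mex({0, 1, 3, 4, 5, 6, 7, 9, 10, 11, 12}) = 2
G(39) = mex({0, 1, 2, 4, 5, 6, 7, 9, 10, 12, 14}) = 3
G(40) = mex({0, 2, 3, 4, 6, 7, 11, 12, 14}) = 1
G(41) = mex({0, 1, 2, 3, 5, 6, 7, 9, 10, 11, 12}) = 4
G(42) = mex({0, 1, 2, 3, 4, 5, 6, 9, 10}) = 7
G(43) = mex({0, 1, 3, 4, 5, 7, 9, 10, 12, 15}) = 2
G(44) = mex({0, 2, 3, 4, 5, 6, 7, 9, 10, 12, 15}) = 1
G(45) = mex({0, 1, 2, 3, 4, 5, 6, 7, 9, 10, 12, 14}) = 8
G(46) = mex({0, 1, 3, 4, 5, 7, 8, 11, 12, 14}) = 2
G(47) = mex({0, 1, 2, 3, 4, 5, 6, 8, 9, 10, 11, 12}) = 7
G(48) = mex({0, 1, 2, 3, 5, 6, 7, 9, 10}) = 4
G(49) = mex({0, 2, 3, 4, 6, 7, 9, 10, 11, 12, 15}) = 1
G(50) = mex({0, 1, 4, 5, 6, 7, 9, 11, 12, 14, 15}) = 2
G(51) = mex({0, 1, 2, 3, 4, 5, 6, 7, 9, 12, 14, 15}) = 8
G(52) = mex({0, 2, 3, 4, 5, 6, 7, 8, 11, 12, 15}) = 1
G(53) = mex({0, 1, 2, 3, 5, 6, 7, 8, 9, 10, 11, 12}) = 4
Therefore G(53) = 4.

4


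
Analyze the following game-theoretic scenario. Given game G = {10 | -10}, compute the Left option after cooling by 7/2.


Original game: {10 | -10} (a switch {a | b} with a > b).
Cooling by t (for t below the temperature (a - b)/2 = 10) taxes each move by t: {a | b} cooled by t is {a - t | b + t}.
Cooling amount: t = 7/2
Cooled Left option: 10 - 7/2 = 13/2
Cooled Right option: -10 + 7/2 = -13/2
Cooled game: {13/2 | -13/2}
Left option = 13/2

13/2


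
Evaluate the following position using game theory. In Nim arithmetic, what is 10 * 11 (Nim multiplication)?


Nim multiplication is bilinear over XOR: (u XOR v) * w = (u*w) XOR (v*w).
So we split each operand into its bit components and XOR the pairwise Nim products.
10 = 2 + 8 (as XOR of powers of 2).
11 = 1 + 2 + 8 (as XOR of powers of 2).
Using the standard Nim-product table on single bits:
  2*2 = 3,   2*4 = 8,   2*8 = 12,
  4*4 = 6,   4*8 = 11,  8*8 = 13,
and  1*x = x (identity), k*l = l*k (commutative).
Pairwise Nim products:
  2 * 1 = 2
  2 * 2 = 3
  2 * 8 = 12
  8 * 1 = 8
  8 * 2 = 12
  8 * 8 = 13
XOR them: 2 XOR 3 XOR 12 XOR 8 XOR 12 XOR 13 = 4.
Result: 10 * 11 = 4 (in Nim).

4


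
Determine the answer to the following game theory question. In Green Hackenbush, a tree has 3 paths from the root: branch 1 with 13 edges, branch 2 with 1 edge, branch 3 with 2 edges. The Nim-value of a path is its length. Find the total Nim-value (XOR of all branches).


The tree has 3 branches from the ground vertex.
In Green Hackenbush, the Nim-value of a simple path of length k is k.
Branch 1: length 13, Nim-value = 13
Branch 2: length 1, Nim-value = 1
Branch 3: length 2, Nim-value = 2
Total Nim-value = XOR of all branch values:
0 XOR 13 = 13
13 XOR 1 = 12
12 XOR 2 = 14
Nim-value of the tree = 14

14


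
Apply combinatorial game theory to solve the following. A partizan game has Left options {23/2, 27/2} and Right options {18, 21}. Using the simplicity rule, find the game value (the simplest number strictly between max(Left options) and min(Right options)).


Left options: {23/2, 27/2}, max = 27/2
Right options: {18, 21}, min = 18
All options are numbers and max(Left) < min(Right), so by the simplicity theorem the value is the simplest (earliest-born) number strictly between 27/2 and 18.
Integers 14 through 17 all lie strictly between 27/2 and 18.
Among integers, the simplest (lowest birthday = smallest |n|; 0 is born on day 0, +-n on day n) is 14.
No non-integer in the interval can be simpler: if x is a non-integer in the interval, then floor(x) or ceil(x) also lies in the interval (the interval contains an integer), and both are proper prefixes of x's sign expansion, i.e. born earlier. So the game value is 14.
Game value = 14

14


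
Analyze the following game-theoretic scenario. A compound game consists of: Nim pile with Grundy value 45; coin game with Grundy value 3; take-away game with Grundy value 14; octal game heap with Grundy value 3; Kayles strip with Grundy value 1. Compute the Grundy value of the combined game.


By the Sprague-Grundy theorem, the Grundy value of a sum of games is the XOR of individual Grundy values.
Nim pile: Grundy value = 45. Running XOR: 0 XOR 45 = 45
coin game: Grundy value = 3. Running XOR: 45 XOR 3 = 46
take-away game: Grundy value = 14. Running XOR: 46 XOR 14 = 32
octal game heap: Grundy value = 3. Running XOR: 32 XOR 3 = 35
Kayles strip: Grundy value = 1. Running XOR: 35 XOR 1 = 34
The combined Grundy value is 34.

34


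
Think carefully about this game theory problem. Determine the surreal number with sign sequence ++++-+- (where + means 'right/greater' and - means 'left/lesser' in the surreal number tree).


Sign expansion: ++++-+-
Rule: track bounds (lo, hi), initially (-inf, +inf). On '+', the current value becomes lo and we move to the simplest number in (value, hi): value + 1 if hi = +inf, otherwise the midpoint (value + hi)/2. On '-', the current value becomes hi and we move to value - 1 if lo = -inf, otherwise the midpoint (lo + value)/2.
Start at 0.
Step 1: sign = +, move right. Bounds: (0, +inf). Value = 1
Step 2: sign = +, move right. Bounds: (1, +inf). Value = 2
Step 3: sign = +, move right. Bounds: (2, +inf). Value = 3
Step 4: sign = +, move right. Bounds: (3, +inf). Value = 4
Step 5: sign = -, move left. Bounds: (3, 4). Value = 7/2
Step 6: sign = +, move right. Bounds: (7/2, 4). Value = 15/4
Step 7: sign = -, move left. Bounds: (7/2, 15/4). Value = 29/8
The surreal number with sign expansion ++++-+- is 29/8.

29/8


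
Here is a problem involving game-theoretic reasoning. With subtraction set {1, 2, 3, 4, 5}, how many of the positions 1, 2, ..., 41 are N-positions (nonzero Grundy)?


Subtraction set S = {1, 2, 3, 4, 5}, so G(n) = n mod 6.
G(n) = 0 when n is a multiple of 6.
Multiples of 6 in [1, 41]: 6
N-positions (nonzero Grundy) = 41 - 6 = 35

35


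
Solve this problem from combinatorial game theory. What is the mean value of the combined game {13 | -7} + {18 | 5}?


G1 = {13 | -7}, G2 = {18 | 5}
Each is a switch {a | b} with numbers a > b; its mean value is (a + b)/2, and mean value is additive over game sums: m(G1 + G2) = m(G1) + m(G2).
Mean of G1 = (13 + (-7))/2 = 6/2 = 3
Mean of G2 = (18 + (5))/2 = 23/2 = 23/2
Mean of G1 + G2 = 3 + 23/2 = 29/2

29/2


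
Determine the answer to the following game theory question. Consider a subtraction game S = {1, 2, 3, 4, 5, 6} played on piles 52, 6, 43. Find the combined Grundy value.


Subtraction set: {1, 2, 3, 4, 5, 6}
For this subtraction set, G(n) = n mod 7 (period = max + 1 = 7).
Pile 1 (size 52): G(52) = 52 mod 7 = 3
Pile 2 (size 6): G(6) = 6 mod 7 = 6
Pile 3 (size 43): G(43) = 43 mod 7 = 1
Total Grundy value = XOR of all: 3 XOR 6 XOR 1 = 4

4


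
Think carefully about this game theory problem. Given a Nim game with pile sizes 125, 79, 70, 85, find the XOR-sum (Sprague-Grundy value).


We need the XOR (exclusive or) of all pile sizes.
After XOR-ing pile 1 (size 125): 0 XOR 125 = 125
After XOR-ing pile 2 (size 79): 125 XOR 79 = 50
After XOR-ing pile 3 (size 70): 50 XOR 70 = 116
After XOR-ing pile 4 (size 85): 116 XOR 85 = 33
The Nim-value of this position is 33.

33


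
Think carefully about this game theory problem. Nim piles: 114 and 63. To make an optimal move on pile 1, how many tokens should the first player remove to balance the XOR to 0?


Piles: 114 and 63
Current XOR: 114 XOR 63 = 77 (non-zero, so this is an N-position).
To make the XOR zero, we need to find a move that balances the piles.
For pile 1 (size 114): target = 114 XOR 77 = 63
We reduce pile 1 from 114 to 63.
Tokens removed: 114 - 63 = 51
Verification: 63 XOR 63 = 0

51


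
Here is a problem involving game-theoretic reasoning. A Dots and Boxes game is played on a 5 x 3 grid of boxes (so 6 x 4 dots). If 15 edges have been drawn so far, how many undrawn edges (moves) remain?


Grid: 5 x 3 boxes, i.e. 6 rows and 4 columns of dots.
Horizontal edges: (rows + 1) * cols = 6 * 3 = 18
Vertical edges: rows * (cols + 1) = 5 * 4 = 20
Total edges: 18 + 20 = 38
Edges drawn: 15
Remaining: 38 - 15 = 23

23


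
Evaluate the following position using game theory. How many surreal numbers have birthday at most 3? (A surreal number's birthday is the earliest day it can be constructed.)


Day 0: {|} = 0 is born. Count = 1.
Day n: the number of surreal numbers born by day n is 2^(n+1) - 1.
By day 0: 2^1 - 1 = 1
By day 1: 2^2 - 1 = 3
By day 2: 2^3 - 1 = 7
By day 3: 2^4 - 1 = 15
By day 3: 15 surreal numbers.

15


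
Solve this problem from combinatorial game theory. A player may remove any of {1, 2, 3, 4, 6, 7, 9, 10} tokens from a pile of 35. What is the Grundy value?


The subtraction set is S = {1, 2, 3, 4, 6, 7, 9, 10}.
G(k) = mex{ G(k - s) : s in S, s <= k }. We compute iteratively: G(0) = 0.
G(1) = mex({0}) = 1
G(2) = mex({0, 1}) = 2
G(3) = mex({0, 1, 2}) = 3
G(4) = mex({0, 1, 2, 3}) = 4
G(5) = mex({1, 2, 3, 4}) = 0
G(6) = mex({0, 2, 3, 4}) = 1
G(7) = mex({0, 1, 3, 4}) = 2
G(8) = mex({0, 1, 2, 4}) = 3
G(9) = mex({0, 1, 2, 3}) = 4
G(10) = mex({0, 1, 2, 3, 4}) = 5
G(11) = mex({0, 1, 2, 3, 4, 5}) = 6
G(12) = mex({0, 1, 2, 3, 4, 5, 6}) = 7
G(13) = mex({1, 2, 3, 4, 5, 6, 7}) = 0
G(14) = mex({0, 2, 3, 4, 5, 6, 7}) = 1
G(15) = mex({0, 1, 3, 4, 6, 7}) = 2
G(16) = mex({0, 1, 2, 4, 5, 7}) = 3
G(17) = mex({0, 1, 2, 3, 5, 6}) = 4
G(18) = mex({1, 2, 3, 4, 6, 7}) = 0
G(19) = mex({0, 2, 3, 4, 5, 7}) = 1
G(20) = mex({0, 1, 3, 4, 5, 6}) = 2
G(21) = mex({0, 1, 2, 4, 6, 7}) = 3
G(22) = mex({0, 1, 2, 3, 7}) = 4
Observe that G(13)..G(22) = 0, 1, 2, 3, 4, 0, 1, 2, 3, 4 repeats G(0)..G(9) = 0, 1, 2, 3, 4, 0, 1, 2, 3, 4.
For k >= max(S) = 10, G(k) is determined by the previous 10 values G(k-10)..G(k-1); a window of 10 consecutive values has recurred shifted by 13, so by induction G(k + 13) = G(k) for all k >= 0: the sequence is periodic from the start with period 13.
One period: G(0..12) = 0, 1, 2, 3, 4, 0, 1, 2, 3, 4, 5, 6, 7.
35 mod 13 = 9, so G(35) = G(9) = 4.

4


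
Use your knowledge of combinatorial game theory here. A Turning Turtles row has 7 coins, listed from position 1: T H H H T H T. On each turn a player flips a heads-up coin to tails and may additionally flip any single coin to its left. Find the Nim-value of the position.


Coins: T H H H T H T
Key fact: a single head at position k behaves exactly like a Nim heap of size k (turning it to T and optionally flipping a coin at j < k corresponds to moving the heap from k to j, or to 0), and heads combine as a disjunctive sum (two heads at the same place would cancel, matching j XOR j = 0). So the Nim-value is the XOR of the 1-indexed positions of the heads.
Face-up positions (1-indexed): [2, 3, 4, 6]
XOR 0 with 2: 0 XOR 2 = 2
XOR 2 with 3: 2 XOR 3 = 1
XOR 1 with 4: 1 XOR 4 = 5
XOR 5 with 6: 5 XOR 6 = 3
Nim-value = 3

3


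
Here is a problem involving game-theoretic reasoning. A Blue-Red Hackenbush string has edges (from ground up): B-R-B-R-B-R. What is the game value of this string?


Edges (from ground): B-R-B-R-B-R
By Berlekamp's sign-expansion rule, a Blue-Red Hackenbush stalk has the value of the surreal number whose sign sequence is the edge sequence with B -> + and R -> -.
Sign sequence: +-+-+-
Trace the sign expansion in the surreal number tree, starting from 0:
Edge 1: B (sign +) -> bounds (0, +inf), value = 1
Edge 2: R (sign -) -> bounds (0, 1), value = 1/2
Edge 3: B (sign +) -> bounds (1/2, 1), value = 3/4
Edge 4: R (sign -) -> bounds (1/2, 3/4), value = 5/8
Edge 5: B (sign +) -> bounds (5/8, 3/4), value = 11/16
Edge 6: R (sign -) -> bounds (5/8, 11/16), value = 21/32
Game value = 21/32

21/32


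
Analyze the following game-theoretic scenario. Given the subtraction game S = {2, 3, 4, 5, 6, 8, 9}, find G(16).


The subtraction set is S = {2, 3, 4, 5, 6, 8, 9}.
G(k) = mex{ G(k - s) : s in S, s <= k }. We compute iteratively: G(0) = 0.
G(1) = mex({}) = 0
G(2) = mex({0}) = 1
G(3) = mex({0}) = 1
G(4) = mex({0, 1}) = 2
G(5) = mex({0, 1}) = 2
G(6) = mex({0, 1, 2}) = 3
G(7) = mex({0, 1, 2}) = 3
G(8) = mex({0, 1, 2, 3}) = 4
G(9) = mex({0, 1, 2, 3}) = 4
G(10) = mex({0, 1, 2, 3, 4}) = 5
G(11) = mex({1, 2, 3, 4}) = 0
G(12) = mex({1, 2, 3, 4, 5}) = 0
G(13) = mex({0, 2, 3, 4, 5}) = 1
G(14) = mex({0, 2, 3, 4, 5}) = 1
G(15) = mex({0, 1, 3, 4, 5}) = 2
G(16) = mex({0, 1, 3, 4, 5}) = 2
Therefore G(16) = 2.

2


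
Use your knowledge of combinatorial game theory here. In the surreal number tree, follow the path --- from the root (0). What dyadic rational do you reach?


Sign expansion: ---
Rule: track bounds (lo, hi), initially (-inf, +inf). On '+', the current value becomes lo and we move to the simplest number in (value, hi): value + 1 if hi = +inf, otherwise the midpoint (value + hi)/2. On '-', the current value becomes hi and we move to value - 1 if lo = -inf, otherwise the midpoint (lo + value)/2.
Start at 0.
Step 1: sign = -, move left. Bounds: (-inf, 0). Value = -1
Step 2: sign = -, move left. Bounds: (-inf, -1). Value = -2
Step 3: sign = -, move left. Bounds: (-inf, -2). Value = -3
The surreal number with sign expansion --- is -3.

-3


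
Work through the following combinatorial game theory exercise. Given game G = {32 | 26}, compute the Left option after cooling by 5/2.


Original game: {32 | 26} (a switch {a | b} with a > b).
Cooling by t (for t below the temperature (a - b)/2 = 3) taxes each move by t: {a | b} cooled by t is {a - t | b + t}.
Cooling amount: t = 5/2
Cooled Left option: 32 - 5/2 = 59/2
Cooled Right option: 26 + 5/2 = 57/2
Cooled game: {59/2 | 57/2}
Left option = 59/2

59/2


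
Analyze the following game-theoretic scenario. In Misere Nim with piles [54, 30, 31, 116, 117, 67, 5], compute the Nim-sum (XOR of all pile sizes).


We need the XOR (exclusive or) of all pile sizes.
After XOR-ing pile 1 (size 54): 0 XOR 54 = 54
After XOR-ing pile 2 (size 30): 54 XOR 30 = 40
After XOR-ing pile 3 (size 31): 40 XOR 31 = 55
After XOR-ing pile 4 (size 116): 55 XOR 116 = 67
After XOR-ing pile 5 (size 117): 67 XOR 117 = 54
After XOR-ing pile 6 (size 67): 54 XOR 67 = 117
After XOR-ing pile 7 (size 5): 117 XOR 5 = 112
The Nim-value of this position is 112.

112


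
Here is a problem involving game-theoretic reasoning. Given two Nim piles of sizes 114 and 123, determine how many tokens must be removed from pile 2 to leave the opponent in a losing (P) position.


Piles: 114 and 123
Current XOR: 114 XOR 123 = 9 (non-zero, so this is an N-position).
To make the XOR zero, we need to find a move that balances the piles.
For pile 2 (size 123): target = 123 XOR 9 = 114
We reduce pile 2 from 123 to 114.
Tokens removed: 123 - 114 = 9
Verification: 114 XOR 114 = 0

9


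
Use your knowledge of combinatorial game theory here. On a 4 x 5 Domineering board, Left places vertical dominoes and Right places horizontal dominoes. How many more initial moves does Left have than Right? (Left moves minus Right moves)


Board is 4 x 5 (rows x cols).
Left (vertical) placements: (rows-1) * cols = 3 * 5 = 15
Right (horizontal) placements: rows * (cols-1) = 4 * 4 = 16
Advantage = Left - Right = 15 - 16 = -1

-1


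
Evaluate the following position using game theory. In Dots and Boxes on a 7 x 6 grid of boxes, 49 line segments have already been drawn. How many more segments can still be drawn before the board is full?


Grid: 7 x 6 boxes, i.e. 8 rows and 7 columns of dots.
Horizontal edges: (rows + 1) * cols = 8 * 6 = 48
Vertical edges: rows * (cols + 1) = 7 * 7 = 49
Total edges: 48 + 49 = 97
Edges drawn: 49
Remaining: 97 - 49 = 48

48


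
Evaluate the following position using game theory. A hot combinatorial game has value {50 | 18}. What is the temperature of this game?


The game is {50 | 18}, a switch {a | b} with numbers a > b.
Cooling {a | b} by t gives {a - t | b + t}, which stops being hot when a - t = b + t, i.e. at t = (a - b)/2. So the temperature of a switch is (a - b)/2.
Temperature = (Left option - Right option) / 2
= (50 - (18)) / 2
= 32 / 2
= 16

16


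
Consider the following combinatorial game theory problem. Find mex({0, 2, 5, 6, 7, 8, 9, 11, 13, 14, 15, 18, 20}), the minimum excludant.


Set = {0, 2, 5, 6, 7, 8, 9, 11, 13, 14, 15, 18, 20}
0 is in the set.
1 is NOT in the set. This is the mex.
mex = 1

1


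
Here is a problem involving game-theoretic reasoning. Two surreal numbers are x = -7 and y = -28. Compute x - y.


x = -7, y = -28
x - y = -7 - -28 = 21

21


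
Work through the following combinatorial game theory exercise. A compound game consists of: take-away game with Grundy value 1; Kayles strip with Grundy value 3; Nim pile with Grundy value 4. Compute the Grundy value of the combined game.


By the Sprague-Grundy theorem, the Grundy value of a sum of games is the XOR of individual Grundy values.
take-away game: Grundy value = 1. Running XOR: 0 XOR 1 = 1
Kayles strip: Grundy value = 3. Running XOR: 1 XOR 3 = 2
Nim pile: Grundy value = 4. Running XOR: 2 XOR 4 = 6
The combined Grundy value is 6.

6


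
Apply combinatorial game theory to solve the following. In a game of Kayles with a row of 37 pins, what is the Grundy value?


Kayles: a move removes 1 or 2 adjacent pins from a contiguous row.
Removing pins from a row of k leaves two independent rows (a, b) with a + b = k - 1 (one pin) or a + b = k - 2 (two pins); an end removal gives a = 0.
By Sprague-Grundy, G(k) = mex{ G(a) XOR G(b) } over all these splits. G(0) = 0.
G(1): splits (0,0):0^0=0 -> mex({0}) = 1
G(2): splits (0,1):0^1=1 (0,0):0^0=0 -> mex({0, 1}) = 2
G(3): splits (0,2):0^2=2 (1,1):1^1=0 (0,1):0^1=1 -> mex({0, 1, 2}) = 3
G(4): splits (0,3):0^3=3 (1,2):1^2=3 (0,2):0^2=2 (1,1):1^1=0 -> mex({0, 2, 3}) = 1
G(5): splits (0,4):0^1=1 (1,3):1^3=2 (2,2):2^2=0 (0,3):0^3=3 (1,2):1^2=3 -> mex({0, 1, 2, 3}) = 4
G(6) = mex({0, 1, 2, 4}) = 3
G(7) = mex({0, 1, 3, 4, 5}) = 2
G(8) = mex({0, 2, 3, 5, 6}) = 1
G(9) = mex({0, 1, 2, 3, 6, 7}) = 4
G(10) = mex({0, 1, 3, 4, 5, 7}) = 2
G(11) = mex({0, 1, 2, 3, 4, 5}) = 6
G(12) = mex({0, 1, 2, 3, 5, 6, 7}) = 4
G(13) = mex({0, 2, 3, 4, 6, 7}) = 1
G(14) = mex({0, 1, 4, 5, 6, 7}) = 2
G(15) = mex({0, 1, 2, 3, 4, 5, 6}) = 7
G(16) = mex({0, 2, 3, 5, 6, 7}) = 1
G(17) = mex({0, 1, 2, 3, 5, 6, 7}) = 4
G(18) = mex({0, 1, 2, 4, 5, 6}) = 3
G(19) = mex({0, 1, 3, 4, 5, 7}) = 2
G(20) = mex({0, 2, 3, 4, 5, 6, 7}) = 1
G(21) = mex({0, 1, 2, 3, 5, 6, 7}) = 4
G(22) = mex({0, 1, 2, 3, 4, 5, 7}) = 6
G(23) = mex({0, 1, 2, 3, 4, 5, 6}) = 7
G(24) = mex({0, 1, 2, 3, 5, 6, 7}) = 4
G(25) = mex({0, 2, 3, 4, 6, 7}) = 1
G(26) = mex({0, 1, 3, 4, 5, 6, 7}) = 2
G(27) = mex({0, 1, 2, 3, 4, 5, 6, 7}) = 8
G(28) = mex({0, 1, 2, 3, 4, 6, 7, 8}) = 5
G(29) = mex({0, 1, 2, 3, 5, 6, 7, 8, 9}) = 4
G(30) = mex({0, 1, 2, 3, 4, 5, 6, 9, 10}) = 7
G(31) = mex({0, 1, 3, 4, 5, 7, 10, 11}) = 2
G(32) = mex({0, 2, 3, 4, 5, 6, 7, 9, 11}) = 1
G(33) = mex({0, 1, 2, 3, 4, 5, 6, 7, 9, 12}) = 8
G(34) = mex({0, 1, 2, 3, 4, 5, 7, 8, 11, 12}) = 6
G(35) = mex({0, 1, 2, 3, 4, 5, 6, 8, 9, 10, 11}) = 7
G(36) = mex({0, 1, 2, 3, 5, 6, 7, 9, 10}) = 4
G(37) = mex({0, 2, 3, 4, 6, 7, 9, 10, 11, 12}) = 1
Therefore G(37) = 1.

1


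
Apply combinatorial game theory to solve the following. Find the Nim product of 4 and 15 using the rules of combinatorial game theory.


Nim multiplication is bilinear over XOR: (u XOR v) * w = (u*w) XOR (v*w).
So we split each operand into its bit components and XOR the pairwise Nim products.
4 = 4 (as XOR of powers of 2).
15 = 1 + 2 + 4 + 8 (as XOR of powers of 2).
Using the standard Nim-product table on single bits:
  2*2 = 3,   2*4 = 8,   2*8 = 12,
  4*4 = 6,   4*8 = 11,  8*8 = 13,
and  1*x = x (identity), k*l = l*k (commutative).
Pairwise Nim products:
  4 * 1 = 4
  4 * 2 = 8
  4 * 4 = 6
  4 * 8 = 11
XOR them: 4 XOR 8 XOR 6 XOR 11 = 1.
Result: 4 * 15 = 1 (in Nim).

1


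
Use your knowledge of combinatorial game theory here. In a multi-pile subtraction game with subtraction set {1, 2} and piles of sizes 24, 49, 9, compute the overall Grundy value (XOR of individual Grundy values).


Subtraction set: {1, 2}
For this subtraction set, G(n) = n mod 3 (period = max + 1 = 3).
Pile 1 (size 24): G(24) = 24 mod 3 = 0
Pile 2 (size 49): G(49) = 49 mod 3 = 1
Pile 3 (size 9): G(9) = 9 mod 3 = 0
Total Grundy value = XOR of all: 0 XOR 1 XOR 0 = 1

1


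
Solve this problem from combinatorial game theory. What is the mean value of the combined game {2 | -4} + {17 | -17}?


G1 = {2 | -4}, G2 = {17 | -17}
Each is a switch {a | b} with numbers a > b; its mean value is (a + b)/2, and mean value is additive over game sums: m(G1 + G2) = m(G1) + m(G2).
Mean of G1 = (2 + (-4))/2 = -2/2 = -1
Mean of G2 = (17 + (-17))/2 = 0/2 = 0
Mean of G1 + G2 = -1 + 0 = -1

-1


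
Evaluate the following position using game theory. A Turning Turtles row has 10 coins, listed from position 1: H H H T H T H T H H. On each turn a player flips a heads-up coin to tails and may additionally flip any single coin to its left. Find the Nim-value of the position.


Coins: H H H T H T H T H H
Key fact: a single head at position k behaves exactly like a Nim heap of size k (turning it to T and optionally flipping a coin at j < k corresponds to moving the heap from k to j, or to 0), and heads combine as a disjunctive sum (two heads at the same place would cancel, matching j XOR j = 0). So the Nim-value is the XOR of the 1-indexed positions of the heads.
Face-up positions (1-indexed): [1, 2, 3, 5, 7, 9, 10]
XOR 0 with 1: 0 XOR 1 = 1
XOR 1 with 2: 1 XOR 2 = 3
XOR 3 with 3: 3 XOR 3 = 0
XOR 0 with 5: 0 XOR 5 = 5
XOR 5 with 7: 5 XOR 7 = 2
XOR 2 with 9: 2 XOR 9 = 11
XOR 11 with 10: 11 XOR 10 = 1
Nim-value = 1

1


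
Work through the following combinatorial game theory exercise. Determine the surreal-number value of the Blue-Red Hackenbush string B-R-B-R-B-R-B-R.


Edges (from ground): B-R-B-R-B-R-B-R
By Berlekamp's sign-expansion rule, a Blue-Red Hackenbush stalk has the value of the surreal number whose sign sequence is the edge sequence with B -> + and R -> -.
Sign sequence: +-+-+-+-
Trace the sign expansion in the surreal number tree, starting from 0:
Edge 1: B (sign +) -> bounds (0, +inf), value = 1
Edge 2: R (sign -) -> bounds (0, 1), value = 1/2
Edge 3: B (sign +) -> bounds (1/2, 1), value = 3/4
Edge 4: R (sign -) -> bounds (1/2, 3/4), value = 5/8
Edge 5: B (sign +) -> bounds (5/8, 3/4), value = 11/16
Edge 6: R (sign -) -> bounds (5/8, 11/16), value = 21/32
Edge 7: B (sign +) -> bounds (21/32, 11/16), value = 43/64
Edge 8: R (sign -) -> bounds (21/32, 43/64), value = 85/128
Game value = 85/128

85/128


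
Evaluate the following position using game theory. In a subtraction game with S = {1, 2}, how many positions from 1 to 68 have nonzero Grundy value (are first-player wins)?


Subtraction set S = {1, 2}, so G(n) = n mod 3.
G(n) = 0 when n is a multiple of 3.
Multiples of 3 in [1, 68]: 22
N-positions (nonzero Grundy) = 68 - 22 = 46

46


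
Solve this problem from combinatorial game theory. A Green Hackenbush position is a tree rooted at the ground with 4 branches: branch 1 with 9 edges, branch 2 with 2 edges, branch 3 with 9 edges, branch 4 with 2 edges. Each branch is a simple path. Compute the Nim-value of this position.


The tree has 4 branches from the ground vertex.
In Green Hackenbush, the Nim-value of a simple path of length k is k.
Branch 1: length 9, Nim-value = 9
Branch 2: length 2, Nim-value = 2
Branch 3: length 9, Nim-value = 9
Branch 4: length 2, Nim-value = 2
Total Nim-value = XOR of all branch values:
0 XOR 9 = 9
9 XOR 2 = 11
11 XOR 9 = 2
2 XOR 2 = 0
Nim-value of the tree = 0

0


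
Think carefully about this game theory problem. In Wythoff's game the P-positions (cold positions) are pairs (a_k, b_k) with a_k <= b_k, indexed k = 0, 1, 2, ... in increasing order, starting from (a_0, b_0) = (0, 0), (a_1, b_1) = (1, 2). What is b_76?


By Wythoff's theorem, a_k = floor(k * phi) and b_k = floor(k * phi^2) = a_k + k, where phi = (1 + sqrt(5))/2 is the golden ratio.
phi = (1 + sqrt(5))/2 = 1.618034
phi^2 = phi + 1 = 2.618034
k = 76
k * phi^2 = 76 * 2.618034 = 198.970583
b_76 = floor(k * phi^2) = 198 (check: a_76 + k = 122 + 76 = 198)

198


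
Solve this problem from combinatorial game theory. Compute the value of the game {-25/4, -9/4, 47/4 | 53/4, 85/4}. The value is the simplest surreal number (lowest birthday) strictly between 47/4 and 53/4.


Left options: {-25/4, -9/4, 47/4}, max = 47/4
Right options: {53/4, 85/4}, min = 53/4
All options are numbers and max(Left) < min(Right), so by the simplicity theorem the value is the simplest (earliest-born) number strictly between 47/4 and 53/4.
Integers 12 through 13 all lie strictly between 47/4 and 53/4.
Among integers, the simplest (lowest birthday = smallest |n|; 0 is born on day 0, +-n on day n) is 12.
No non-integer in the interval can be simpler: if x is a non-integer in the interval, then floor(x) or ceil(x) also lies in the interval (the interval contains an integer), and both are proper prefixes of x's sign expansion, i.e. born earlier. So the game value is 12.
Game value = 12

12


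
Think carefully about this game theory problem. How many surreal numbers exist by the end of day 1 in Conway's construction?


Day 0: {|} = 0 is born. Count = 1.
Day n: the number of surreal numbers born by day n is 2^(n+1) - 1.
By day 0: 2^1 - 1 = 1
By day 1: 2^2 - 1 = 3
By day 1: 3 surreal numbers.

3


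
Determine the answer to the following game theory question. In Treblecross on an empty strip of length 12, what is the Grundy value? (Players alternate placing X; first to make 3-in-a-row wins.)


Treblecross: place X on empty cells; 3-in-a-row wins.
Playing within two cells of an existing X lets the opponent win at once, so sensible play treats the cells i-2..i+2 around each X as dead. The player left with no safe cell loses, so this is a normal-play take-away game on strips of safe cells.
Placing X at cell i (0-indexed) of a strip of k safe cells leaves independent strips of sizes max(0, i-2) and max(0, k-i-3). Hence G(k) = mex{ G(max(0,i-2)) XOR G(max(0,k-i-3)) : 0 <= i < k }, with G(0) = 0.
G(1): splits (0,0):0^0=0 -> mex({0}) = 1
G(2): splits (0,0):0^0=0 -> mex({0}) = 1
G(3): splits (0,0):0^0=0 -> mex({0}) = 1
G(4): splits (0,1):0^1=1 (0,0):0^0=0 -> mex({0, 1}) = 2
G(5): splits (0,2):0^1=1 (0,1):0^1=1 (0,0):0^0=0 -> mex({0, 1}) = 2
G(6) = mex({1}) = 0
G(7) = mex({0, 1, 2}) = 3
G(8) = mex({0, 1, 2}) = 3
G(9) = mex({0, 2}) = 1
G(10) = mex({0, 2, 3}) = 1
G(11) = mex({0, 3}) = 1
G(12) = mex({1, 3}) = 0
Therefore G(12) = 0.

0


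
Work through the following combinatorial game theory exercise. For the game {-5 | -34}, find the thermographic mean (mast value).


Game = {-5 | -34}, a switch {a | b} with numbers a > b.
Its thermograph has left wall a - t and right wall b + t, which meet at t = (a - b)/2, where both equal (a + b)/2. So the mast (mean value) is at (a + b)/2.
Mean = (-5 + (-34))/2 = -39/2 = -39/2

-39/2


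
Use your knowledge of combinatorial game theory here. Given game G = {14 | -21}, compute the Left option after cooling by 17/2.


Original game: {14 | -21} (a switch {a | b} with a > b).
Cooling by t (for t below the temperature (a - b)/2 = 35/2) taxes each move by t: {a | b} cooled by t is {a - t | b + t}.
Cooling amount: t = 17/2
Cooled Left option: 14 - 17/2 = 11/2
Cooled Right option: -21 + 17/2 = -25/2
Cooled game: {11/2 | -25/2}
Left option = 11/2

11/2


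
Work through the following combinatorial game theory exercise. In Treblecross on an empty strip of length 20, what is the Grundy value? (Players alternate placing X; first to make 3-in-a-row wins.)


Treblecross: place X on empty cells; 3-in-a-row wins.
Playing within two cells of an existing X lets the opponent win at once, so sensible play treats the cells i-2..i+2 around each X as dead. The player left with no safe cell loses, so this is a normal-play take-away game on strips of safe cells.
Placing X at cell i (0-indexed) of a strip of k safe cells leaves independent strips of sizes max(0, i-2) and max(0, k-i-3). Hence G(k) = mex{ G(max(0,i-2)) XOR G(max(0,k-i-3)) : 0 <= i < k }, with G(0) = 0.
G(1): splits (0,0):0^0=0 -> mex({0}) = 1
G(2): splits (0,0):0^0=0 -> mex({0}) = 1
G(3): splits (0,0):0^0=0 -> mex({0}) = 1
G(4): splits (0,1):0^1=1 (0,0):0^0=0 -> mex({0, 1}) = 2
G(5): splits (0,2):0^1=1 (0,1):0^1=1 (0,0):0^0=0 -> mex({0, 1}) = 2
G(6) = mex({1}) = 0
G(7) = mex({0, 1, 2}) = 3
G(8) = mex({0, 1, 2}) = 3
G(9) = mex({0, 2}) = 1
G(10) = mex({0, 2, 3}) = 1
G(11) = mex({0, 3}) = 1
G(12) = mex({1, 3}) = 0
G(13) = mex({0, 1, 2, 3}) = 4
G(14) = mex({0, 1, 2}) = 3
G(15) = mex({0, 1, 2}) = 3
G(16) = mex({0, 1, 2, 4}) = 3
G(17) = mex({0, 1, 3, 4}) = 2
G(18) = mex({0, 1, 3, 4}) = 2
G(19) = mex({0, 1, 3, 5}) = 2
G(20) = mex({0, 1, 2, 3, 5}) = 4
Therefore G(20) = 4.

4


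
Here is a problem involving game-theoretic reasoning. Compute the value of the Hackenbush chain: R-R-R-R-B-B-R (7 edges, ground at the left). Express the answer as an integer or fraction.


Edges (from ground): R-R-R-R-B-B-R
By Berlekamp's sign-expansion rule, a Blue-Red Hackenbush stalk has the value of the surreal number whose sign sequence is the edge sequence with B -> + and R -> -.
Sign sequence: ----++-
Trace the sign expansion in the surreal number tree, starting from 0:
Edge 1: R (sign -) -> bounds (-inf, 0), value = -1
Edge 2: R (sign -) -> bounds (-inf, -1), value = -2
Edge 3: R (sign -) -> bounds (-inf, -2), value = -3
Edge 4: R (sign -) -> bounds (-inf, -3), value = -4
Edge 5: B (sign +) -> bounds (-4, -3), value = -7/2
Edge 6: B (sign +) -> bounds (-7/2, -3), value = -13/4
Edge 7: R (sign -) -> bounds (-7/2, -13/4), value = -27/8
Game value = -27/8

-27/8


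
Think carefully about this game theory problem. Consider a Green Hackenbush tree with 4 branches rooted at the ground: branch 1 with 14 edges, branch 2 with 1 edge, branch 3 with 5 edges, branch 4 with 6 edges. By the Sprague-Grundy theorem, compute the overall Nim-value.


The tree has 4 branches from the ground vertex.
In Green Hackenbush, the Nim-value of a simple path of length k is k.
Branch 1: length 14, Nim-value = 14
Branch 2: length 1, Nim-value = 1
Branch 3: length 5, Nim-value = 5
Branch 4: length 6, Nim-value = 6
Total Nim-value = XOR of all branch values:
0 XOR 14 = 14
14 XOR 1 = 15
15 XOR 5 = 10
10 XOR 6 = 12
Nim-value of the tree = 12

12


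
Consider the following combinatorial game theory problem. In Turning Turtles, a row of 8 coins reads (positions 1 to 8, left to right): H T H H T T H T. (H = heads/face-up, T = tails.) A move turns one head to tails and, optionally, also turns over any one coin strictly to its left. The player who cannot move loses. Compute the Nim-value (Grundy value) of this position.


Coins: H T H H T T H T
Key fact: a single head at position k behaves exactly like a Nim heap of size k (turning it to T and optionally flipping a coin at j < k corresponds to moving the heap from k to j, or to 0), and heads combine as a disjunctive sum (two heads at the same place would cancel, matching j XOR j = 0). So the Nim-value is the XOR of the 1-indexed positions of the heads.
Face-up positions (1-indexed): [1, 3, 4, 7]
XOR 0 with 1: 0 XOR 1 = 1
XOR 1 with 3: 1 XOR 3 = 2
XOR 2 with 4: 2 XOR 4 = 6
XOR 6 with 7: 6 XOR 7 = 1
Nim-value = 1

1


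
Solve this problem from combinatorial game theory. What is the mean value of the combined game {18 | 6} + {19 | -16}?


G1 = {18 | 6}, G2 = {19 | -16}
Each is a switch {a | b} with numbers a > b; its mean value is (a + b)/2, and mean value is additive over game sums: m(G1 + G2) = m(G1) + m(G2).
Mean of G1 = (18 + (6))/2 = 24/2 = 12
Mean of G2 = (19 + (-16))/2 = 3/2 = 3/2
Mean of G1 + G2 = 12 + 3/2 = 27/2

27/2


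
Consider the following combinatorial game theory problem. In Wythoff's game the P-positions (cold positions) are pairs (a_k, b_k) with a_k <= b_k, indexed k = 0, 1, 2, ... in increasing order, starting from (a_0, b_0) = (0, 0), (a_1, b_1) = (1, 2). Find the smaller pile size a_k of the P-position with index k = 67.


By Wythoff's theorem, a_k = floor(k * phi) and b_k = floor(k * phi^2) = a_k + k, where phi = (1 + sqrt(5))/2 is the golden ratio.
phi = (1 + sqrt(5))/2 = 1.618034
k = 67
k * phi = 67 * 1.618034 = 108.408277
a_67 = floor(k * phi) = 108

108


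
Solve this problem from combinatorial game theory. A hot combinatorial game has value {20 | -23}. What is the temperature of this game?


The game is {20 | -23}, a switch {a | b} with numbers a > b.
Cooling {a | b} by t gives {a - t | b + t}, which stops being hot when a - t = b + t, i.e. at t = (a - b)/2. So the temperature of a switch is (a - b)/2.
Temperature = (Left option - Right option) / 2
= (20 - (-23)) / 2
= 43 / 2
= 43/2

43/2


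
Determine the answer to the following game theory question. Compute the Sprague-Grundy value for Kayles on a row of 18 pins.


Kayles: a move removes 1 or 2 adjacent pins from a contiguous row.
Removing pins from a row of k leaves two independent rows (a, b) with a + b = k - 1 (one pin) or a + b = k - 2 (two pins); an end removal gives a = 0.
By Sprague-Grundy, G(k) = mex{ G(a) XOR G(b) } over all these splits. G(0) = 0.
G(1): splits (0,0):0^0=0 -> mex({0}) = 1
G(2): splits (0,1):0^1=1 (0,0):0^0=0 -> mex({0, 1}) = 2
G(3): splits (0,2):0^2=2 (1,1):1^1=0 (0,1):0^1=1 -> mex({0, 1, 2}) = 3
G(4): splits (0,3):0^3=3 (1,2):1^2=3 (0,2):0^2=2 (1,1):1^1=0 -> mex({0, 2, 3}) = 1
G(5): splits (0,4):0^1=1 (1,3):1^3=2 (2,2):2^2=0 (0,3):0^3=3 (1,2):1^2=3 -> mex({0, 1, 2, 3}) = 4
G(6) = mex({0, 1, 2, 4}) = 3
G(7) = mex({0, 1, 3, 4, 5}) = 2
G(8) = mex({0, 2, 3, 5, 6}) = 1
G(9) = mex({0, 1, 2, 3, 6, 7}) = 4
G(10) = mex({0, 1, 3, 4, 5, 7}) = 2
G(11) = mex({0, 1, 2, 3, 4, 5}) = 6
G(12) = mex({0, 1, 2, 3, 5, 6, 7}) = 4
G(13) = mex({0, 2, 3, 4, 6, 7}) = 1
G(14) = mex({0, 1, 4, 5, 6, 7}) = 2
G(15) = mex({0, 1, 2, 3, 4, 5, 6}) = 7
G(16) = mex({0, 2, 3, 5, 6, 7}) = 1
G(17) = mex({0, 1, 2, 3, 5, 6, 7}) = 4
G(18) = mex({0, 1, 2, 4, 5, 6}) = 3
Therefore G(18) = 3.

3


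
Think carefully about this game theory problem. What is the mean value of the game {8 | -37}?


Game = {8 | -37}, a switch {a | b} with numbers a > b.
Its thermograph has left wall a - t and right wall b + t, which meet at t = (a - b)/2, where both equal (a + b)/2. So the mast (mean value) is at (a + b)/2.
Mean = (8 + (-37))/2 = -29/2 = -29/2

-29/2


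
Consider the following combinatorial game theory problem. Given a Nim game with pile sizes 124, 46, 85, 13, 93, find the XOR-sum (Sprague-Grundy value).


We need the XOR (exclusive or) of all pile sizes.
After XOR-ing pile 1 (size 124): 0 XOR 124 = 124
After XOR-ing pile 2 (size 46): 124 XOR 46 = 82
After XOR-ing pile 3 (size 85): 82 XOR 85 = 7
After XOR-ing pile 4 (size 13): 7 XOR 13 = 10
After XOR-ing pile 5 (size 93): 10 XOR 93 = 87
The Nim-value of this position is 87.

87


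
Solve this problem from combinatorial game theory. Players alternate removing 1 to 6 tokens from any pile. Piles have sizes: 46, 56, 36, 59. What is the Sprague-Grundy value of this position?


Subtraction set: {1, 2, 3, 4, 5, 6}
For this subtraction set, G(n) = n mod 7 (period = max + 1 = 7).
Pile 1 (size 46): G(46) = 46 mod 7 = 4
Pile 2 (size 56): G(56) = 56 mod 7 = 0
Pile 3 (size 36): G(36) = 36 mod 7 = 1
Pile 4 (size 59): G(59) = 59 mod 7 = 3
Total Grundy value = XOR of all: 4 XOR 0 XOR 1 XOR 3 = 6

6


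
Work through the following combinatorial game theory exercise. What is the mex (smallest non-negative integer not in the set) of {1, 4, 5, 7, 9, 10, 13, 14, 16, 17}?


Set = {1, 4, 5, 7, 9, 10, 13, 14, 16, 17}
0 is NOT in the set. This is the mex.
mex = 0

0


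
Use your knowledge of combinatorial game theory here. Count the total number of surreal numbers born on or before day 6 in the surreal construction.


Day 0: {|} = 0 is born. Count = 1.
Day n: the number of surreal numbers born by day n is 2^(n+1) - 1.
By day 0: 2^1 - 1 = 1
By day 1: 2^2 - 1 = 3
By day 2: 2^3 - 1 = 7
By day 3: 2^4 - 1 = 15
By day 4: 2^5 - 1 = 31
By day 5: 2^6 - 1 = 63
By day 6: 2^7 - 1 = 127
By day 6: 127 surreal numbers.

127


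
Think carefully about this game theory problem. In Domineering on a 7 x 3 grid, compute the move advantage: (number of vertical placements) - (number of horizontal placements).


Board is 7 x 3 (rows x cols).
Left (vertical) placements: (rows-1) * cols = 6 * 3 = 18
Right (horizontal) placements: rows * (cols-1) = 7 * 2 = 14
Advantage = Left - Right = 18 - 14 = 4

4


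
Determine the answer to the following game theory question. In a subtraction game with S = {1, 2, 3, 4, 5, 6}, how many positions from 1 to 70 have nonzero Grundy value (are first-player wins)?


Subtraction set S = {1, 2, 3, 4, 5, 6}, so G(n) = n mod 7.
G(n) = 0 when n is a multiple of 7.
Multiples of 7 in [1, 70]: 10
N-positions (nonzero Grundy) = 70 - 10 = 60

60


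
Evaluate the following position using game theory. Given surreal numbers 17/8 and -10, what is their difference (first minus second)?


x = 17/8, y = -10
Converting to common denominator: 8
x = 17/8, y = -80/8
x - y = 17/8 - -10 = 97/8

97/8


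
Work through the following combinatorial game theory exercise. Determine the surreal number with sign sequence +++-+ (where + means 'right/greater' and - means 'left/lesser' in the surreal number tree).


Sign expansion: +++-+
Rule: track bounds (lo, hi), initially (-inf, +inf). On '+', the current value becomes lo and we move to the simplest number in (value, hi): value + 1 if hi = +inf, otherwise the midpoint (value + hi)/2. On '-', the current value becomes hi and we move to value - 1 if lo = -inf, otherwise the midpoint (lo + value)/2.
Start at 0.
Step 1: sign = +, move right. Bounds: (0, +inf). Value = 1
Step 2: sign = +, move right. Bounds: (1, +inf). Value = 2
Step 3: sign = +, move right. Bounds: (2, +inf). Value = 3
Step 4: sign = -, move left. Bounds: (2, 3). Value = 5/2
Step 5: sign = +, move right. Bounds: (5/2, 3). Value = 11/4
The surreal number with sign expansion +++-+ is 11/4.

11/4
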